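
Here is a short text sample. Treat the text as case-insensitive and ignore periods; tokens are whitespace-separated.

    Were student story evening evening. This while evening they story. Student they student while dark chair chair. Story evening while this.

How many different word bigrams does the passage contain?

19

21 tokens → 20 bigram windows in total.
Repeated bigrams (each contributes count−1 duplicates):
  story evening: 2
1 duplicate windows → 20 − 1 = 19 distinct.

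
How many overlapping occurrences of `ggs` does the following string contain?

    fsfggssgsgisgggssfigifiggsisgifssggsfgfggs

Sliding a length-3 window over the 42 characters (40 positions):
  position 4–6: ggs
  position 14–16: ggs
  position 24–26: ggs
  position 34–36: ggs
  position 40–42: ggs

5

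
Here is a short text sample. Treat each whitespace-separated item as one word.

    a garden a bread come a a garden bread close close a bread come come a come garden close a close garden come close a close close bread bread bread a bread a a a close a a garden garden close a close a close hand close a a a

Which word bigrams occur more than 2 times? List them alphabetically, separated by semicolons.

Bigram counts meeting the condition (more than 2 times):
  a a: 6
  a bread: 3
  a close: 5
  a garden: 3
  close a: 7

a a; a bread; a close; a garden; close a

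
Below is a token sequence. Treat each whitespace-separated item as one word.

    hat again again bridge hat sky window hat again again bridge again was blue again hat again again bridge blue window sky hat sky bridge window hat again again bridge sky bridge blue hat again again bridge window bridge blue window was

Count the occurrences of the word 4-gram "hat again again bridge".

Scanning the 39 overlapping 4-gram windows for "hat again again bridge":
  position 1–4: hat again again bridge
  position 8–11: hat again again bridge
  position 16–19: hat again again bridge
  position 27–30: hat again again bridge
  position 34–37: hat again again bridge

5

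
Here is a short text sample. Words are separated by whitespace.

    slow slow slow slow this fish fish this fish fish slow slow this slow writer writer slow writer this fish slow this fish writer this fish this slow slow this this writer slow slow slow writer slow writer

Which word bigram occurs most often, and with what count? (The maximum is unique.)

"slow slow", 7 times

Bigram frequencies (highest first):
  slow slow: 7
  this fish: 5
  slow this: 4
  slow writer: 4
  writer slow: 3
  fish fish: 2
  … (8 more, each ≤ 2)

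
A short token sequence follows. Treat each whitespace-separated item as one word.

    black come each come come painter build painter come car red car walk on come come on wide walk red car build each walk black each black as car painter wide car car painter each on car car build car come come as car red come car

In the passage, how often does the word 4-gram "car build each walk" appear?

1

Scanning the 44 overlapping 4-gram windows for "car build each walk":
  position 21–24: car build each walk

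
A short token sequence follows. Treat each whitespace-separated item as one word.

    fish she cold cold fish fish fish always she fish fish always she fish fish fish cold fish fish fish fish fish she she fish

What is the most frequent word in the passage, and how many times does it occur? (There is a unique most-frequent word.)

"fish", 15 times

Unigram frequencies (highest first):
  fish: 15
  she: 5
  cold: 3
  always: 2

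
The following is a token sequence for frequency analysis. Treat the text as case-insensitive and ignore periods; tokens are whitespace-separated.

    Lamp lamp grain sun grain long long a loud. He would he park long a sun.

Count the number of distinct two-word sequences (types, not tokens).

16 tokens → 15 bigram windows in total.
Repeated bigrams (each contributes count−1 duplicates):
  long a: 2
1 duplicate windows → 15 − 1 = 14 distinct.

14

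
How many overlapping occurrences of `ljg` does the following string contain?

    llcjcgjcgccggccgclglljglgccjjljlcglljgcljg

Sliding a length-3 window over the 42 characters (40 positions):
  position 21–23: ljg
  position 36–38: ljg
  position 40–42: ljg

3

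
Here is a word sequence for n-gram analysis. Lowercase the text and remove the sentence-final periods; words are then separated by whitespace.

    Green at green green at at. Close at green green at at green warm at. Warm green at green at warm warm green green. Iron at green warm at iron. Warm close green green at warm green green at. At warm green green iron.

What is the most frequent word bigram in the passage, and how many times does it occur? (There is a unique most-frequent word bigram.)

Bigram frequencies (highest first):
  green at: 7
  green green: 6
  at green: 5
  at warm: 4
  warm green: 4
  at at: 3
  … (11 more, each ≤ 2)

"green at", 7 times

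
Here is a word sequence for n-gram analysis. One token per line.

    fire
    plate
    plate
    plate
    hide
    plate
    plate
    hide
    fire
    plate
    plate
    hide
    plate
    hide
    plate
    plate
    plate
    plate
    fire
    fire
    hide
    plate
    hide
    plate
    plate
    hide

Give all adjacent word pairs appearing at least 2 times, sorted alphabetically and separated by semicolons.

fire plate; hide plate; plate hide; plate plate

Bigram counts meeting the condition (at least 2 times):
  fire plate: 2
  hide plate: 5
  plate hide: 6
  plate plate: 8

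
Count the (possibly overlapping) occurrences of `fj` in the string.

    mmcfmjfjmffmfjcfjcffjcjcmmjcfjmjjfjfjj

Sliding a length-2 window over the 38 characters (37 positions):
  position 7–8: fj
  position 13–14: fj
  position 16–17: fj
  position 20–21: fj
  position 29–30: fj
  position 34–35: fj
  position 36–37: fj

7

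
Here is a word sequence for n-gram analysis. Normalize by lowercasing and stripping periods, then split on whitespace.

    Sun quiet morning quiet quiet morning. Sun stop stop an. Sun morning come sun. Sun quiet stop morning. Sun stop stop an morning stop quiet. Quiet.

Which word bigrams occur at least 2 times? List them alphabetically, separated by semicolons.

morning sun; quiet morning; quiet quiet; stop an; stop stop; sun quiet; sun stop

Bigram counts meeting the condition (at least 2 times):
  morning sun: 2
  quiet morning: 2
  quiet quiet: 2
  stop an: 2
  stop stop: 2
  sun quiet: 2
  sun stop: 2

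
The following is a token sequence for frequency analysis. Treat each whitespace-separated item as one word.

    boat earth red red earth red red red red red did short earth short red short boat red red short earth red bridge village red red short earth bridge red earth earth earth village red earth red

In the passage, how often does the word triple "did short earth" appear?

Scanning the 35 overlapping trigram windows for "did short earth":
  position 11–13: did short earth

1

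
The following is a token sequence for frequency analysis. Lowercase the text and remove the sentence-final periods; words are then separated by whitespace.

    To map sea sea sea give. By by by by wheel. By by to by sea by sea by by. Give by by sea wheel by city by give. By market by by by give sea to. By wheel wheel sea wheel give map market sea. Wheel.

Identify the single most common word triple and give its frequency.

Trigram frequencies (highest first):
  by by by: 3
  give by by: 2
  by sea by: 2
  by by give: 2
  by give by: 2
  to map sea: 1
  … (33 more, each ≤ 1)

"by by by", 3 times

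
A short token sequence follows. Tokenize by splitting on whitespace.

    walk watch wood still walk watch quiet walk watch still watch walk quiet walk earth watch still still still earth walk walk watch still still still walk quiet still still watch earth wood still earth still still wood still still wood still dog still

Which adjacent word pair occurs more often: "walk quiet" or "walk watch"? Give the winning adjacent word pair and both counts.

"walk quiet": 2 occurrences
"walk watch": 4 occurrences

"walk watch" (4 vs 2)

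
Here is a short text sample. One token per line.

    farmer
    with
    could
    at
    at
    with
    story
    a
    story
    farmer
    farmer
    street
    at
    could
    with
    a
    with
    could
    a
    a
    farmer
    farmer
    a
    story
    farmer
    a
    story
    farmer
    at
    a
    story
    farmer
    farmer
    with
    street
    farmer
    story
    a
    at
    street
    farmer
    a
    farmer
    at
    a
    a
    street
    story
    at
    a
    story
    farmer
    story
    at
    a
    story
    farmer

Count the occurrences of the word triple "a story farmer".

Scanning the 55 overlapping trigram windows for "a story farmer":
  position 8–10: a story farmer
  position 23–25: a story farmer
  position 26–28: a story farmer
  position 30–32: a story farmer
  position 50–52: a story farmer
  position 55–57: a story farmer

6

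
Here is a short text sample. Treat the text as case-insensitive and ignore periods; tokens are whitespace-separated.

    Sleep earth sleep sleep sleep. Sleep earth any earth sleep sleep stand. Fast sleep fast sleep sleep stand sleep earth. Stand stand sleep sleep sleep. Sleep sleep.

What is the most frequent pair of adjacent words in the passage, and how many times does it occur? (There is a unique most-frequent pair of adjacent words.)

Bigram frequencies (highest first):
  sleep sleep: 9
  sleep earth: 3
  earth sleep: 2
  sleep stand: 2
  fast sleep: 2
  stand sleep: 2
  … (6 more, each ≤ 1)

"sleep sleep", 9 times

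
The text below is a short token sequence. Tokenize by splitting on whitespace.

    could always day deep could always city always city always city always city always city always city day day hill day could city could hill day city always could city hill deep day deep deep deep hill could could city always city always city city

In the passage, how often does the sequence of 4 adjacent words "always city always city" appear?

Scanning the 42 overlapping 4-gram windows for "always city always city":
  position 6–9: always city always city
  position 8–11: always city always city
  position 10–13: always city always city
  position 12–15: always city always city
  position 14–17: always city always city
  position 41–44: always city always city

6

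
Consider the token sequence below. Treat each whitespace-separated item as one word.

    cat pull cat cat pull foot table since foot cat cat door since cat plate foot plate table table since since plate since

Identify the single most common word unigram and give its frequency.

"cat", 6 times

Unigram frequencies (highest first):
  cat: 6
  since: 5
  foot: 3
  table: 3
  plate: 3
  pull: 2
  … (1 more, each ≤ 1)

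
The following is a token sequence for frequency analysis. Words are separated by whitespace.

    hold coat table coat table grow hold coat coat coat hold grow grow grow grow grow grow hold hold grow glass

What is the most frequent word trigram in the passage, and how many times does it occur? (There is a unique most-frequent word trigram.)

"grow grow grow", 4 times

Trigram frequencies (highest first):
  grow grow grow: 4
  hold coat table: 1
  coat table coat: 1
  table coat table: 1
  coat table grow: 1
  table grow hold: 1
  … (10 more, each ≤ 1)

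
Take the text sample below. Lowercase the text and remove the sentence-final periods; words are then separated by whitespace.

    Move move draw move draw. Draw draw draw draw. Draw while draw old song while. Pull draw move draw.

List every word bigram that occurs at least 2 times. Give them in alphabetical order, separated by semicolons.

Bigram counts meeting the condition (at least 2 times):
  draw draw: 5
  draw move: 2
  move draw: 3

draw draw; draw move; move draw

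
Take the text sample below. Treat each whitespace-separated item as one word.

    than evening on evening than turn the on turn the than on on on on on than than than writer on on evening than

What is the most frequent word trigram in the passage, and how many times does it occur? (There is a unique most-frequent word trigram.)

"on on on", 3 times

Trigram frequencies (highest first):
  on on on: 3
  on evening than: 2
  than evening on: 1
  evening on evening: 1
  evening than turn: 1
  than turn the: 1
  … (13 more, each ≤ 1)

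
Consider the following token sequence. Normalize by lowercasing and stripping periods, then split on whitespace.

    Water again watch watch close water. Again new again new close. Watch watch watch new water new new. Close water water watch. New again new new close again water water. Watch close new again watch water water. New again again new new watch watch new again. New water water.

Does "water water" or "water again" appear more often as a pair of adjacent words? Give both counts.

"water water" (4 vs 2)

"water water": 4 occurrences
"water again": 2 occurrences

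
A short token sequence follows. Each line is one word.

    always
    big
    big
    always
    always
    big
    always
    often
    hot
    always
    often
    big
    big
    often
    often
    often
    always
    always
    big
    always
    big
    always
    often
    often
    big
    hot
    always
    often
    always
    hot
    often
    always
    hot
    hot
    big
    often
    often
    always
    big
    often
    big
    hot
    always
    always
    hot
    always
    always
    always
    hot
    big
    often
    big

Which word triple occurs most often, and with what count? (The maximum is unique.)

Trigram frequencies (highest first):
  always big always: 3
  always always big: 2
  big always often: 2
  hot always often: 2
  big often often: 2
  often often always: 2
  … (30 more, each ≤ 2)

"always big always", 3 times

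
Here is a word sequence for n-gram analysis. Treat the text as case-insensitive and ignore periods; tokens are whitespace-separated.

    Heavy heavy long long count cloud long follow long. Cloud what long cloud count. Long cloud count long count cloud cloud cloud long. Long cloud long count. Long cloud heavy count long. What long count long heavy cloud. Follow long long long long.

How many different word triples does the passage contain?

43 tokens → 41 trigram windows in total.
Repeated trigrams (each contributes count−1 duplicates):
  cloud count long: 2
  count long cloud: 2
  long cloud count: 2
  long count cloud: 2
  long count long: 2
  long long long: 2
6 duplicate windows → 41 − 6 = 35 distinct.

35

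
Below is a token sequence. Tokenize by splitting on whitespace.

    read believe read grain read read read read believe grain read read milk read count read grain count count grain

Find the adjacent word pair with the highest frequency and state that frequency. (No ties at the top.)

Bigram frequencies (highest first):
  read read: 4
  read believe: 2
  read grain: 2
  grain read: 2
  believe read: 1
  believe grain: 1
  … (7 more, each ≤ 1)

"read read", 4 times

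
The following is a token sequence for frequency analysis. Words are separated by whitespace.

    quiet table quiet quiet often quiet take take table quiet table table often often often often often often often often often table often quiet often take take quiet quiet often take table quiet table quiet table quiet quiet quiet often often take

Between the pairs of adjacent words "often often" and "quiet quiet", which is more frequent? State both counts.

"often often" (9 vs 4)

"often often": 9 occurrences
"quiet quiet": 4 occurrences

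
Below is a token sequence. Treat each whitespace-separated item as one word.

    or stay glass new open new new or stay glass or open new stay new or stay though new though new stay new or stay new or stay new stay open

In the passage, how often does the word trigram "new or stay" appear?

Scanning the 29 overlapping trigram windows for "new or stay":
  position 7–9: new or stay
  position 15–17: new or stay
  position 23–25: new or stay
  position 26–28: new or stay

4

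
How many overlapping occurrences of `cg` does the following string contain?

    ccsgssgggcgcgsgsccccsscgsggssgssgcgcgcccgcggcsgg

7

Sliding a length-2 window over the 48 characters (47 positions):
  position 10–11: cg
  position 12–13: cg
  position 23–24: cg
  position 34–35: cg
  position 36–37: cg
  position 40–41: cg
  position 42–43: cg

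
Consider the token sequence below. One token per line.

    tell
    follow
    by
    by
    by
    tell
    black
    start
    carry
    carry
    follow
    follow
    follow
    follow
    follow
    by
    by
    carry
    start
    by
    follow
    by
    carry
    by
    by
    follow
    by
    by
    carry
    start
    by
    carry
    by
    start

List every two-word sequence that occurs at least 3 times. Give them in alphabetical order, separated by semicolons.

Bigram counts meeting the condition (at least 3 times):
  by by: 5
  by carry: 4
  follow by: 4
  follow follow: 4

by by; by carry; follow by; follow follow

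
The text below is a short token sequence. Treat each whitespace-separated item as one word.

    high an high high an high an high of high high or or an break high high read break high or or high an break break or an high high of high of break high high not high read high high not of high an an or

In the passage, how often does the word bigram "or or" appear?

Scanning the 46 overlapping bigram windows for "or or":
  position 12–13: or or
  position 21–22: or or

2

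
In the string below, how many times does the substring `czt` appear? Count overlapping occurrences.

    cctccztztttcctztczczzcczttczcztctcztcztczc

5

Sliding a length-3 window over the 42 characters (40 positions):
  position 5–7: czt
  position 23–25: czt
  position 29–31: czt
  position 34–36: czt
  position 37–39: czt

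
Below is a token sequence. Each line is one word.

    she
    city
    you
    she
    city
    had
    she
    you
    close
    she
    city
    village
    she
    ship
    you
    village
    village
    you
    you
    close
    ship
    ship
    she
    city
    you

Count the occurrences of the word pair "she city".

Scanning the 24 overlapping bigram windows for "she city":
  position 1–2: she city
  position 4–5: she city
  position 10–11: she city
  position 23–24: she city

4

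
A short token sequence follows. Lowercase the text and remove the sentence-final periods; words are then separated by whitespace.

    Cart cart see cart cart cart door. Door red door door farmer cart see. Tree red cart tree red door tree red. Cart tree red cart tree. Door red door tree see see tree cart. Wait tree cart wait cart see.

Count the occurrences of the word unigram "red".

6

Scanning the 41 tokens for "red":
  position 9: red
  position 16: red
  position 19: red
  position 22: red
  position 25: red
  position 29: red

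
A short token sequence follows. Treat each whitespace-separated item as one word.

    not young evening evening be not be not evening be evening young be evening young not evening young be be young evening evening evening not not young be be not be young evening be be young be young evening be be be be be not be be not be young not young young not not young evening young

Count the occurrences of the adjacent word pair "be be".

8

Scanning the 57 overlapping bigram windows for "be be":
  position 19–20: be be
  position 28–29: be be
  position 34–35: be be
  position 40–41: be be
  position 41–42: be be
  position 42–43: be be
  position 43–44: be be
  position 46–47: be be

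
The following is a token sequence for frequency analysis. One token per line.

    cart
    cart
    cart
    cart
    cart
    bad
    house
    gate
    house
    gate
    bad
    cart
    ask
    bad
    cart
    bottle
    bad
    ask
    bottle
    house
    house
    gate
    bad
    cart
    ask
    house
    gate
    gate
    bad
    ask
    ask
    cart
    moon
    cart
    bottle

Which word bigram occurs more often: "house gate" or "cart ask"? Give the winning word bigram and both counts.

"house gate" (4 vs 2)

"house gate": 4 occurrences
"cart ask": 2 occurrences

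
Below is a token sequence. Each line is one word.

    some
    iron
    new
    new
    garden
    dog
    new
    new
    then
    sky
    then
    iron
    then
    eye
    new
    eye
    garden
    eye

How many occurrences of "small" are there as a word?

Scanning the 18 tokens for "small":
  (none found)

0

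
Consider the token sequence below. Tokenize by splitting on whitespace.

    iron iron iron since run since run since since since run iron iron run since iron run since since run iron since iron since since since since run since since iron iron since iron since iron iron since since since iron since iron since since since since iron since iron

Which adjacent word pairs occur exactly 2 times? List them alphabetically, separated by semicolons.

iron run; run iron

Bigram counts meeting the condition (exactly 2 times):
  iron run: 2
  run iron: 2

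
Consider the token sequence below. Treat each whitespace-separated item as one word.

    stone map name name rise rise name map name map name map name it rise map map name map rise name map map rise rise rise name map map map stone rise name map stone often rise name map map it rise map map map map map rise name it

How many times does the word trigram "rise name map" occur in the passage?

5

Scanning the 48 overlapping trigram windows for "rise name map":
  position 6–8: rise name map
  position 20–22: rise name map
  position 26–28: rise name map
  position 32–34: rise name map
  position 37–39: rise name map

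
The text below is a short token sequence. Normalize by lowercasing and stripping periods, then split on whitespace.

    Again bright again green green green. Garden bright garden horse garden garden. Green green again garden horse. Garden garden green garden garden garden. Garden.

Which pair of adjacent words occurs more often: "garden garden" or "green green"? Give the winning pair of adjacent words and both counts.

"garden garden": 5 occurrences
"green green": 3 occurrences

"garden garden" (5 vs 3)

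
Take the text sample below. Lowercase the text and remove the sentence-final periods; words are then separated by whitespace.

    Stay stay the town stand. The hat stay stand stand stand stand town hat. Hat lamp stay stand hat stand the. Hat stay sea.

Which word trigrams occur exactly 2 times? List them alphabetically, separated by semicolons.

stand stand stand; stand the hat; the hat stay

Trigram counts meeting the condition (exactly 2 times):
  stand stand stand: 2
  stand the hat: 2
  the hat stay: 2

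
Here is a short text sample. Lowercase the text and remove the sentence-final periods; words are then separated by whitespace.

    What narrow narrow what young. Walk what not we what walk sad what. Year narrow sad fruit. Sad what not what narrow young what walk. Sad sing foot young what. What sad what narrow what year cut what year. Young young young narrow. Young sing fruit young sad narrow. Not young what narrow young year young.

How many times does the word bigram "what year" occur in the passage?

3

Scanning the 55 overlapping bigram windows for "what year":
  position 13–14: what year
  position 35–36: what year
  position 38–39: what year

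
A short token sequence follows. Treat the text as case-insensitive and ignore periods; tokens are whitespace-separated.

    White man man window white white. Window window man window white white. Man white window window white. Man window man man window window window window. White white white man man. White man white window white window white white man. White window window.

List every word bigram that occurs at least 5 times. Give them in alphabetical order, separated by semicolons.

white man; white white; white window; window white; window window

Bigram counts meeting the condition (at least 5 times):
  white man: 6
  white white: 5
  white window: 5
  window white: 6
  window window: 6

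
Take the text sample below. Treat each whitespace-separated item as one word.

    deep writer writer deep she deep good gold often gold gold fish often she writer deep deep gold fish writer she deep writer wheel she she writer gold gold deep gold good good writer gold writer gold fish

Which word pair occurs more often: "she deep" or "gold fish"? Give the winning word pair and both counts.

"she deep": 2 occurrences
"gold fish": 3 occurrences

"gold fish" (3 vs 2)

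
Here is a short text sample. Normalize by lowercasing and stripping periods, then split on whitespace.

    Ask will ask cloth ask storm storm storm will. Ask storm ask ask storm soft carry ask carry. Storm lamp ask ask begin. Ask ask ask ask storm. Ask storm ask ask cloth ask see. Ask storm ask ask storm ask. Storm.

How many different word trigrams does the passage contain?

42 tokens → 40 trigram windows in total.
Repeated trigrams (each contributes count−1 duplicates):
  ask storm ask: 5
  ask ask storm: 3
  storm ask ask: 3
  ask ask ask: 2
  ask cloth ask: 2
  storm ask storm: 2
11 duplicate windows → 40 − 11 = 29 distinct.

29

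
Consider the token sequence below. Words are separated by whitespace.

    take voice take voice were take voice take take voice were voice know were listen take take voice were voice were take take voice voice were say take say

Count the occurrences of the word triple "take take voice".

3

Scanning the 27 overlapping trigram windows for "take take voice":
  position 8–10: take take voice
  position 16–18: take take voice
  position 22–24: take take voice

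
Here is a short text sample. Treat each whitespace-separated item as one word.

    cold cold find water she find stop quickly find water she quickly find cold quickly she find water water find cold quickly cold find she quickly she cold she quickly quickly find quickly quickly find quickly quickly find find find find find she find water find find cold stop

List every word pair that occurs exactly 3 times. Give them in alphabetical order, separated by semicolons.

Bigram counts meeting the condition (exactly 3 times):
  find cold: 3
  quickly quickly: 3
  she find: 3
  she quickly: 3

find cold; quickly quickly; she find; she quickly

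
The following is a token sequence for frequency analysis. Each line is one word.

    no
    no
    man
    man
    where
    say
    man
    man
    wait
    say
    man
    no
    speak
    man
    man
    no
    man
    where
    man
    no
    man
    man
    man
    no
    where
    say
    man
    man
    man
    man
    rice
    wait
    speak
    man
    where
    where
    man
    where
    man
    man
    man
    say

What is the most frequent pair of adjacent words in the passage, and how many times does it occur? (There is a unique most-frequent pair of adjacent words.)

Bigram frequencies (highest first):
  man man: 10
  man where: 4
  man no: 4
  no man: 3
  say man: 3
  where man: 3
  … (12 more, each ≤ 2)

"man man", 10 times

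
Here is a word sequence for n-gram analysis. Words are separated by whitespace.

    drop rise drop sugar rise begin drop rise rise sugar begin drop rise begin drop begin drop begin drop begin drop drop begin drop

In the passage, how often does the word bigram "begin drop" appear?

7

Scanning the 23 overlapping bigram windows for "begin drop":
  position 6–7: begin drop
  position 11–12: begin drop
  position 14–15: begin drop
  position 16–17: begin drop
  position 18–19: begin drop
  position 20–21: begin drop
  position 23–24: begin drop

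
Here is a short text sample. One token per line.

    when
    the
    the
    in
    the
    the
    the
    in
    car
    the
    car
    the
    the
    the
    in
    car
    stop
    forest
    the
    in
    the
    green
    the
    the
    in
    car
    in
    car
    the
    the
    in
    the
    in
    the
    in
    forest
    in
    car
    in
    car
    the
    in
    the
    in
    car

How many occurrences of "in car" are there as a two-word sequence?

7

Scanning the 44 overlapping bigram windows for "in car":
  position 8–9: in car
  position 15–16: in car
  position 25–26: in car
  position 27–28: in car
  position 37–38: in car
  position 39–40: in car
  position 44–45: in car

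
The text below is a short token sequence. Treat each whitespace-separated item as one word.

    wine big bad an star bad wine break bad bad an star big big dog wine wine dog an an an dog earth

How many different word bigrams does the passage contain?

19

23 tokens → 22 bigram windows in total.
Repeated bigrams (each contributes count−1 duplicates):
  an an: 2
  an star: 2
  bad an: 2
3 duplicate windows → 22 − 3 = 19 distinct.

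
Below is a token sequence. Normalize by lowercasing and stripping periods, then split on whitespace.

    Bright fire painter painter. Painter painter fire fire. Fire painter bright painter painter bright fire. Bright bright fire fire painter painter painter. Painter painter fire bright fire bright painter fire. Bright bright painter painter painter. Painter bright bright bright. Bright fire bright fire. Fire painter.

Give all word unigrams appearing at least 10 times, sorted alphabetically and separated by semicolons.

bright; fire; painter

Unigram counts meeting the condition (at least 10 times):
  bright: 14
  fire: 13
  painter: 18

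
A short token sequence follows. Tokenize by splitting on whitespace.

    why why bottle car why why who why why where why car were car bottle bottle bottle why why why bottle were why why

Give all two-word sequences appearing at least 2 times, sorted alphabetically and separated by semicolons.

bottle bottle; why bottle; why why

Bigram counts meeting the condition (at least 2 times):
  bottle bottle: 2
  why bottle: 2
  why why: 6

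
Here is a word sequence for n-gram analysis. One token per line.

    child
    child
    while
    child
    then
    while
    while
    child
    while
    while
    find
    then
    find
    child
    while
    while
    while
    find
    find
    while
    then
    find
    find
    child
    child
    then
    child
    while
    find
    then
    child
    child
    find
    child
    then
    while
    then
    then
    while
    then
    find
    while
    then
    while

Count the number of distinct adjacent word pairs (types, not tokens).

16

44 tokens → 43 bigram windows in total.
Repeated bigrams (each contributes count−1 duplicates):
  child while: 4
  then while: 4
  while then: 4
  while while: 4
  child child: 3
  child then: 3
  find child: 3
  then find: 3
  … (6 more repeated)
27 duplicate windows → 43 − 27 = 16 distinct.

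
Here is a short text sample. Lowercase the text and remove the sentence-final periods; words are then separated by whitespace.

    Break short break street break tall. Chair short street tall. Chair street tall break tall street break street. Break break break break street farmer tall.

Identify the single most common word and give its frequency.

"break", 9 times

Unigram frequencies (highest first):
  break: 9
  street: 6
  tall: 5
  short: 2
  chair: 2
  farmer: 1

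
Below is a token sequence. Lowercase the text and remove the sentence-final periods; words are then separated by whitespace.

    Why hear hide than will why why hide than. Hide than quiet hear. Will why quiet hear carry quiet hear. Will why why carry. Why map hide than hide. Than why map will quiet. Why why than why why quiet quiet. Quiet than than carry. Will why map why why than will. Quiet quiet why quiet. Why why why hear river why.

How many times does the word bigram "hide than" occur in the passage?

Scanning the 61 overlapping bigram windows for "hide than":
  position 3–4: hide than
  position 8–9: hide than
  position 10–11: hide than
  position 27–28: hide than
  position 29–30: hide than

5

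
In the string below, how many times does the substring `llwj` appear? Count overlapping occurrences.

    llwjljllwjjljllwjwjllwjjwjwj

4

Sliding a length-4 window over the 28 characters (25 positions):
  position 1–4: llwj
  position 7–10: llwj
  position 14–17: llwj
  position 20–23: llwj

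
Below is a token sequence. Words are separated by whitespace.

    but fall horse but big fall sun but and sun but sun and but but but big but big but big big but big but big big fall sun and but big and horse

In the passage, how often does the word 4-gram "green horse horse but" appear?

0

Scanning the 31 overlapping 4-gram windows for "green horse horse but":
  (none found)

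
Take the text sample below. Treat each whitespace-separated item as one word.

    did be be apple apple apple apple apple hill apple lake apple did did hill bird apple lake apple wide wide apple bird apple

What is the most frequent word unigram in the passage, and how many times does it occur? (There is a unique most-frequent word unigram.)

Unigram frequencies (highest first):
  apple: 11
  did: 3
  be: 2
  hill: 2
  lake: 2
  bird: 2
  … (1 more, each ≤ 2)

"apple", 11 times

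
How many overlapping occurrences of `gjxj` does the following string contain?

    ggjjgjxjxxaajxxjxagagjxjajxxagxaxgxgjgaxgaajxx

2

Sliding a length-4 window over the 46 characters (43 positions):
  position 5–8: gjxj
  position 21–24: gjxj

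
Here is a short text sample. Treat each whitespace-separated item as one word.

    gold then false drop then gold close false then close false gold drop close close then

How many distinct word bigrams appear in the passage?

14

16 tokens → 15 bigram windows in total.
Repeated bigrams (each contributes count−1 duplicates):
  close false: 2
1 duplicate windows → 15 − 1 = 14 distinct.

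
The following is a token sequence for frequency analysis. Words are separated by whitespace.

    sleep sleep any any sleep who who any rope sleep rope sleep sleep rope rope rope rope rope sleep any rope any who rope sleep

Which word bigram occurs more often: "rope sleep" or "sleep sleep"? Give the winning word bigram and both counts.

"rope sleep" (4 vs 2)

"rope sleep": 4 occurrences
"sleep sleep": 2 occurrences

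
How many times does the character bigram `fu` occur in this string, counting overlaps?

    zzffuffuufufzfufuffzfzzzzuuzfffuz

6

Sliding a length-2 window over the 33 characters (32 positions):
  position 4–5: fu
  position 7–8: fu
  position 10–11: fu
  position 14–15: fu
  position 16–17: fu
  position 31–32: fu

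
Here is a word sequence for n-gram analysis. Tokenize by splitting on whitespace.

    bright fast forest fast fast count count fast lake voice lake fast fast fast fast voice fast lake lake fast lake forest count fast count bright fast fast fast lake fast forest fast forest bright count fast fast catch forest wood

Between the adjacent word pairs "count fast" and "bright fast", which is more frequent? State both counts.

"count fast": 3 occurrences
"bright fast": 2 occurrences

"count fast" (3 vs 2)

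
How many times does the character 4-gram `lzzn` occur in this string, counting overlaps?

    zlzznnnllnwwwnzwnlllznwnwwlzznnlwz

2

Sliding a length-4 window over the 34 characters (31 positions):
  position 2–5: lzzn
  position 27–30: lzzn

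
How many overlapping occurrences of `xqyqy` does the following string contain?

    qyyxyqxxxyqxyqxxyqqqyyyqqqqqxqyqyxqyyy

1

Sliding a length-5 window over the 38 characters (34 positions):
  position 29–33: xqyqy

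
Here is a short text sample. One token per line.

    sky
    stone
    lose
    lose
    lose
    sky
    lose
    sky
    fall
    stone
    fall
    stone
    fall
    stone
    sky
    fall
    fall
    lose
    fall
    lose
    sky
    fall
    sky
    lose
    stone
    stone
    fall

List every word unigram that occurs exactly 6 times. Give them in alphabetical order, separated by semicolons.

Unigram counts meeting the condition (exactly 6 times):
  sky: 6
  stone: 6

sky; stone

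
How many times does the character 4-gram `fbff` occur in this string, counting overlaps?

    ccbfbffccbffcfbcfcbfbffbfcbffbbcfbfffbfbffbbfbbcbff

4

Sliding a length-4 window over the 51 characters (48 positions):
  position 4–7: fbff
  position 20–23: fbff
  position 33–36: fbff
  position 39–42: fbff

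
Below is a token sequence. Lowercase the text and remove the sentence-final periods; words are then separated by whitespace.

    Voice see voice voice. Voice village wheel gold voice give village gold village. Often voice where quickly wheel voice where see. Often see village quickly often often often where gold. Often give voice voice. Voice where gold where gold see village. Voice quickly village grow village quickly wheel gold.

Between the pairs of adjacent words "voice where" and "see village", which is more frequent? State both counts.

"voice where" (3 vs 2)

"voice where": 3 occurrences
"see village": 2 occurrences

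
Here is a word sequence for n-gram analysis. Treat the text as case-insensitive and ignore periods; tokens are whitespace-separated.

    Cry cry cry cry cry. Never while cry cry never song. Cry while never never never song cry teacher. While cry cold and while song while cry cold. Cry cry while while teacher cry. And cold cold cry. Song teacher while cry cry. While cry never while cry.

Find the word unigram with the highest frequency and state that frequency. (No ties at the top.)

"cry", 19 times

Unigram frequencies (highest first):
  cry: 19
  while: 10
  never: 6
  song: 4
  cold: 4
  teacher: 3
  … (1 more, each ≤ 2)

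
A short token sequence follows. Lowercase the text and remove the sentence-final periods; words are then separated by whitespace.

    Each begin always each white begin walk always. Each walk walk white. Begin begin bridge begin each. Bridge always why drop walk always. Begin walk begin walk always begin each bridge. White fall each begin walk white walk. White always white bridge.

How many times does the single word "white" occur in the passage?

Scanning the 42 tokens for "white":
  position 5: white
  position 12: white
  position 32: white
  position 37: white
  position 39: white
  position 41: white

6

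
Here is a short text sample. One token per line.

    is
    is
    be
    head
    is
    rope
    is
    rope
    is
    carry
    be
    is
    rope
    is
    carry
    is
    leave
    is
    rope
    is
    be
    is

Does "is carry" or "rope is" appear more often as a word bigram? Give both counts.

"rope is" (4 vs 2)

"is carry": 2 occurrences
"rope is": 4 occurrences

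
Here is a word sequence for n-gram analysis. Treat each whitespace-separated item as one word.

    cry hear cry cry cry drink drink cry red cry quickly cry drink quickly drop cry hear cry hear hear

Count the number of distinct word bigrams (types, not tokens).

20 tokens → 19 bigram windows in total.
Repeated bigrams (each contributes count−1 duplicates):
  cry hear: 3
  cry cry: 2
  cry drink: 2
  hear cry: 2
5 duplicate windows → 19 − 5 = 14 distinct.

14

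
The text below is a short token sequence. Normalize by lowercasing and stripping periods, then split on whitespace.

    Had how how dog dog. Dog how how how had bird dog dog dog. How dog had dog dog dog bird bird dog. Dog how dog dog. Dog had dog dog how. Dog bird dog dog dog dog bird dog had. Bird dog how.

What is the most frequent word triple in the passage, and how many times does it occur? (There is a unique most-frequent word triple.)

"dog dog dog", 6 times

Trigram frequencies (highest first):
  dog dog dog: 6
  dog dog how: 4
  bird dog dog: 3
  dog how dog: 3
  how dog dog: 2
  had bird dog: 2
  … (18 more, each ≤ 2)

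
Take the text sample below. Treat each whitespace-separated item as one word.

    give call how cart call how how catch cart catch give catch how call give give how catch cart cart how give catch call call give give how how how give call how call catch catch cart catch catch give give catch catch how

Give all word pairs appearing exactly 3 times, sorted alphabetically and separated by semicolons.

Bigram counts meeting the condition (exactly 3 times):
  call how: 3
  catch cart: 3
  catch catch: 3
  give catch: 3
  give give: 3
  how how: 3

call how; catch cart; catch catch; give catch; give give; how how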